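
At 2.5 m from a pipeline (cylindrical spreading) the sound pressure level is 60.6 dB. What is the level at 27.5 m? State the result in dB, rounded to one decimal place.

For a line source, L₂ = L₁ − 10·log₁₀(r₂/r₁).
L₂ = 60.6 − 10·log₁₀(27.5/2.5) = 60.6 − 10.414 = 50.19 dB.

50.2 dB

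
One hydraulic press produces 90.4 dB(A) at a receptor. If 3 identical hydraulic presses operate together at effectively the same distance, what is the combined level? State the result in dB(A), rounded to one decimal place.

95.2 dB(A)

N identical incoherent sources raise the level by 10·log₁₀ N.
L_total = 90.4 + 10·log₁₀(3) = 90.4 + 4.771 = 95.17 dB(A).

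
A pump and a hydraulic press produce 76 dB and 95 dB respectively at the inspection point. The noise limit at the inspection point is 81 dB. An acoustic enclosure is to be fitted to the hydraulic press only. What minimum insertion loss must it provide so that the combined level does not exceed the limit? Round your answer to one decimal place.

15.7 dB

The untreated sources together contribute 10^(76/10) = 3.981e+07, i.e. 76.00 dB.
To meet 81 dB overall, the treated hydraulic press may contribute at most 10^(81/10) − 3.981e+07 = 8.608e+07, i.e. 79.35 dB.
Required insertion loss = 95 − 79.35 = 15.65 dB.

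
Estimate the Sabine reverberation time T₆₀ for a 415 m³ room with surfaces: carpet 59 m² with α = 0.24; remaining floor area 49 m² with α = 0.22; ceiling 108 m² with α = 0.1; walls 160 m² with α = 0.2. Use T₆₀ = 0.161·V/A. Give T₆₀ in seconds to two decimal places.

0.99 s

Summing Sᵢαᵢ: 59·0.24 + 49·0.22 + 108·0.1 + 160·0.2 = 67.74 m².
T₆₀ = 0.161·V/A = 0.161·415/67.74 = 0.986 s.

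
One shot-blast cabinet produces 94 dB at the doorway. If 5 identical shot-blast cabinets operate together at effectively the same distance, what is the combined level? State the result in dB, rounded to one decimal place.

101.0 dB

L_total = L₁ + 10·log₁₀ N for N identical incoherent sources.
L_total = 94 + 10·log₁₀(5) = 94 + 6.990 = 100.99 dB.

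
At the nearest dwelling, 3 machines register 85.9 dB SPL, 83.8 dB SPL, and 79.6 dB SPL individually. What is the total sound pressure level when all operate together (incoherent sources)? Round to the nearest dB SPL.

89 dB SPL

Incoherent sources combine by intensity addition: L_total = 10·log₁₀(Σ 10^(L_i/10)).
Σ 10^(L/10) = 10^(85.9/10) + 10^(83.8/10) + 10^(79.6/10) = 7.201e+08.
L_total = 10·log₁₀(7.201e+08) = 88.57 dB SPL.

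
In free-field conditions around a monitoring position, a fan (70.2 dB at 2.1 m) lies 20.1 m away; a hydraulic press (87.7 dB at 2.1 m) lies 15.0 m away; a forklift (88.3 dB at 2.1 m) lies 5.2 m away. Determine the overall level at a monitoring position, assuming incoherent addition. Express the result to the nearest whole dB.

Propagate each source to the receiver with L = L_ref − 20·log₁₀(r/r_ref), then add intensities.
fan: 70.2 − 20·log₁₀(20.1/2.1) = 70.2 − 19.62 = 50.58 dB.
hydraulic press: 87.7 − 20·log₁₀(15.0/2.1) = 87.7 − 17.08 = 70.62 dB.
forklift: 88.3 − 20·log₁₀(5.2/2.1) = 88.3 − 7.88 = 80.42 dB.
Σ 10^(L/10) = 1.219e+08 → L_total = 10·log₁₀(1.219e+08) = 80.86 dB.

81 dB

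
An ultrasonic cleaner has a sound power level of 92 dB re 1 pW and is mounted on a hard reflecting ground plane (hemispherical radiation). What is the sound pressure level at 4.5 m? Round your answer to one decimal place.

The power spreads over a hemisphere of area 2π·r², so L_p = L_w − 10·log₁₀(2π·r²).
2π·r² = 127.2 m², 10·log₁₀ of that is 21.046 dB.
L_p = 92 − 21.046 = 70.95 dB.

71.0 dB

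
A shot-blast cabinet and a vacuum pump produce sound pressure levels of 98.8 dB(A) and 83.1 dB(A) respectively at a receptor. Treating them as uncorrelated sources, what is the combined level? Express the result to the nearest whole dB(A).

99 dB(A)

Incoherent sources combine by intensity addition: L_total = 10·log₁₀(Σ 10^(L_i/10)).
Σ 10^(L/10) = 10^(98.8/10) + 10^(83.1/10) = 7.790e+09.
L_total = 10·log₁₀(7.790e+09) = 98.92 dB(A).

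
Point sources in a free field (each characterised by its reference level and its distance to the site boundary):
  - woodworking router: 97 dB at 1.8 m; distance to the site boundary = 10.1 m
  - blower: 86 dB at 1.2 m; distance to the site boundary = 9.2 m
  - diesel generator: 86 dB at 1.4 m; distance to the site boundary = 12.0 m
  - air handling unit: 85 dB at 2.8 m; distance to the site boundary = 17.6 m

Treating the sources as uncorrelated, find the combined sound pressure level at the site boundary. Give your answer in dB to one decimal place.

First find each source's level at the receiver (point-source: −20·log₁₀(r/r_ref)), then combine on an intensity basis.
woodworking router: 97 − 20·log₁₀(10.1/1.8) = 97 − 14.98 = 82.02 dB.
blower: 86 − 20·log₁₀(9.2/1.2) = 86 − 17.69 = 68.31 dB.
diesel generator: 86 − 20·log₁₀(12.0/1.4) = 86 − 18.66 = 67.34 dB.
air handling unit: 85 − 20·log₁₀(17.6/2.8) = 85 − 15.97 = 69.03 dB.
Σ 10^(L/10) = 1.794e+08 → L_total = 10·log₁₀(1.794e+08) = 82.54 dB.

82.5 dB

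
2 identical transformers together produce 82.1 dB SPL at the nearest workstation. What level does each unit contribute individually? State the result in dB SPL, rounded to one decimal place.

Dividing the total intensity by 2 lowers the level by 10·log₁₀ 2 = 3.010 dB: L₁ = 82.1 − 3.010.

79.1 dB SPL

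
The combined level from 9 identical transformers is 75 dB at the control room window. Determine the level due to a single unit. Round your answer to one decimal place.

65.5 dB

For N identical incoherent sources L_total = L₁ + 10·log₁₀ N, so L₁ = 75 − 10·log₁₀(9) = 75 − 9.542.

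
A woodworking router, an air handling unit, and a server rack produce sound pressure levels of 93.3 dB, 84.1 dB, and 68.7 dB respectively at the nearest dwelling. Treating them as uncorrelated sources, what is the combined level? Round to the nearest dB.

Incoherent sources combine by intensity addition: L_total = 10·log₁₀(Σ 10^(L_i/10)).
Σ 10^(L/10) = 10^(93.3/10) + 10^(84.1/10) + 10^(68.7/10) = 2.402e+09.
L_total = 10·log₁₀(2.402e+09) = 93.81 dB.

94 dB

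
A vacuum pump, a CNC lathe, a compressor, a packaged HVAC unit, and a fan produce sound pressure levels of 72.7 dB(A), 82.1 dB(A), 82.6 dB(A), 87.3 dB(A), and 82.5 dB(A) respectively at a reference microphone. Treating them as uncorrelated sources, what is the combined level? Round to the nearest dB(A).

Incoherent sources combine by intensity addition: L_total = 10·log₁₀(Σ 10^(L_i/10)).
Σ 10^(L/10) = 10^(72.7/10) + 10^(82.1/10) + 10^(82.6/10) + 10^(87.3/10) + 10^(82.5/10) = 1.078e+09.
L_total = 10·log₁₀(1.078e+09) = 90.32 dB(A).

90 dB(A)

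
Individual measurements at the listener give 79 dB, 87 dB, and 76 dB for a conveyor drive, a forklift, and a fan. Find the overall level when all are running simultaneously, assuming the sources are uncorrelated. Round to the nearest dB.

For uncorrelated sources the intensities add, so convert each level to linear form, sum, and take 10·log₁₀ of the total.
Σ 10^(L/10) = 10^(79/10) + 10^(87/10) + 10^(76/10) = 6.204e+08.
L_total = 10·log₁₀(6.204e+08) = 87.93 dB.

88 dB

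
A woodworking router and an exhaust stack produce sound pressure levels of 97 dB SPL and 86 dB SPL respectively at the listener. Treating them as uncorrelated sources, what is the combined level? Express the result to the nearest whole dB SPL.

97 dB SPL

For uncorrelated sources the intensities add, so convert each level to linear form, sum, and take 10·log₁₀ of the total.
Σ 10^(L/10) = 10^(97/10) + 10^(86/10) = 5.410e+09.
L_total = 10·log₁₀(5.410e+09) = 97.33 dB SPL.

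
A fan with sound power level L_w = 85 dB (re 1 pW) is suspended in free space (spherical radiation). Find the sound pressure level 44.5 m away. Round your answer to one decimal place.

Free-field spherical radiation: L_p = L_w − 10·log₁₀(4π·r²), r = 44.5 m.
4π·r² = 2.488e+04 m², 10·log₁₀ of that is 43.959 dB.
L_p = 85 − 43.959 = 41.04 dB.

41.0 dB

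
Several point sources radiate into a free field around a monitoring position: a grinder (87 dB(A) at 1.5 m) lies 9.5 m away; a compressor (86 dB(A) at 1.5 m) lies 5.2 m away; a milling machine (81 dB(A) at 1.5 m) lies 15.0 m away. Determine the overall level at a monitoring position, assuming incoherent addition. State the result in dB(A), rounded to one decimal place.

Apply inverse-square spreading to bring every level to the receiver, then sum 10^(L/10).
grinder: 87 − 20·log₁₀(9.5/1.5) = 87 − 16.03 = 70.97 dB(A).
compressor: 86 − 20·log₁₀(5.2/1.5) = 86 − 10.80 = 75.20 dB(A).
milling machine: 81 − 20·log₁₀(15.0/1.5) = 81 − 20.00 = 61.00 dB(A).
Σ 10^(L/10) = 4.688e+07 → L_total = 10·log₁₀(4.688e+07) = 76.71 dB(A).

76.7 dB(A)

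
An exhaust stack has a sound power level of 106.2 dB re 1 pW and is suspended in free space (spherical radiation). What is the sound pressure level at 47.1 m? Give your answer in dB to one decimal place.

The power spreads over a sphere of area 4π·r², so L_p = L_w − 10·log₁₀(4π·r²).
4π·r² = 2.788e+04 m², 10·log₁₀ of that is 44.453 dB.
L_p = 106.2 − 44.453 = 61.75 dB.

61.7 dB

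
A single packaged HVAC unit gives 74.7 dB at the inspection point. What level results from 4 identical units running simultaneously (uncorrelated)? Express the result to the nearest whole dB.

81 dB

With 4 equal, uncorrelated contributions the intensity is 4× that of one unit, giving a rise of 10·log₁₀ 4.
L_total = 74.7 + 10·log₁₀(4) = 74.7 + 6.021 = 80.72 dB.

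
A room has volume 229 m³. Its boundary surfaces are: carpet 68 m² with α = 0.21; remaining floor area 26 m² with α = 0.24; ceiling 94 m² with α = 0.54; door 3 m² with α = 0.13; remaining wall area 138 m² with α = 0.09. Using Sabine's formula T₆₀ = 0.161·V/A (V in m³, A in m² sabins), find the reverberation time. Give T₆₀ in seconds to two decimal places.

Total absorption A = 68·0.21 + 26·0.24 + 94·0.54 + 3·0.13 + 138·0.09 = 84.09 m² sabins.
T₆₀ = 0.161·V/A = 0.161·229/84.09 = 0.438 s.

0.44 s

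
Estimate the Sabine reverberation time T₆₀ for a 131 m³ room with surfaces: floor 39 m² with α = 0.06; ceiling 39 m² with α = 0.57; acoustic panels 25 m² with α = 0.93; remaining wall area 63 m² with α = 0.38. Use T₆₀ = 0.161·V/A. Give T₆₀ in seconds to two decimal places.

Summing Sᵢαᵢ: 39·0.06 + 39·0.57 + 25·0.93 + 63·0.38 = 71.76 m².
T₆₀ = 0.161 × 131 / 71.76 = 0.294 s.

0.29 s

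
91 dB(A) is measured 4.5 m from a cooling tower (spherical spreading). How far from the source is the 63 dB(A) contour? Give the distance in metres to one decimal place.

For a point source L₁ − L₂ = 20·log₁₀(r₂/r₁), so r₂ = r₁·10^((L₁−L₂)/20).
r₂ = 4.5·10^((91−63)/20) = 4.5·10^(28.0/20) = 113.03 m.

113.0 m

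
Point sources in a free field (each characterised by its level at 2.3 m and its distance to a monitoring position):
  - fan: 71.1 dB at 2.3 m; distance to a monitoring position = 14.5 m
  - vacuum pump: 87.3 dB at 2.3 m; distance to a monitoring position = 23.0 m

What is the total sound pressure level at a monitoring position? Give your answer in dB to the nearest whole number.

First find each source's level at the receiver (point-source: −20·log₁₀(r/r_ref)), then combine on an intensity basis.
fan: 71.1 − 20·log₁₀(14.5/2.3) = 71.1 − 15.99 = 55.11 dB.
vacuum pump: 87.3 − 20·log₁₀(23.0/2.3) = 87.3 − 20.00 = 67.30 dB.
Σ 10^(L/10) = 5.694e+06 → L_total = 10·log₁₀(5.694e+06) = 67.55 dB.

68 dB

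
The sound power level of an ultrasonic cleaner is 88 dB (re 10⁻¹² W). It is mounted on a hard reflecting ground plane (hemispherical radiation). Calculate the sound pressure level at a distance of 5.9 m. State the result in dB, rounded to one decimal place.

The power spreads over a hemisphere of area 2π·r², so L_p = L_w − 10·log₁₀(2π·r²).
2π·r² = 218.7 m², 10·log₁₀ of that is 23.399 dB.
L_p = 88 − 23.399 = 64.60 dB.

64.6 dB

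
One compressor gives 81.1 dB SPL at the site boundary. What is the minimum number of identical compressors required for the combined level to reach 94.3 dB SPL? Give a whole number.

21

Need L₁ + 10·log₁₀ N ≥ 94.3, i.e. log₁₀ N ≥ 1.32.
N ≥ 10^(13.2/10) = 20.893, so N = 21.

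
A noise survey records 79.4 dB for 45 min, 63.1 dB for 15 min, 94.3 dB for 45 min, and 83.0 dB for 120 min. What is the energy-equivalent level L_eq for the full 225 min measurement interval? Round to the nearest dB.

L_eq = 10·log₁₀[(1/T)·Σ tᵢ·10^(Lᵢ/10)] with T = 225 min.
Σ tᵢ·10^(Lᵢ/10) = 45·10^(79.4/10) + 15·10^(63.1/10) + 45·10^(94.3/10) + 120·10^(83.0/10) = 1.490e+11.
L_eq = 10·log₁₀(1.490e+11/225) = 88.21 dB.

88 dB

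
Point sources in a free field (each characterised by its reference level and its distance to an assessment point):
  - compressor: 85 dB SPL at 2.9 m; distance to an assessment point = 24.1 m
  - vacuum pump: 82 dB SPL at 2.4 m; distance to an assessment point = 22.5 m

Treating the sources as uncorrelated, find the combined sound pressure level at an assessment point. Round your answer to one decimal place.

68.0 dB SPL

First find each source's level at the receiver (point-source: −20·log₁₀(r/r_ref)), then combine on an intensity basis.
compressor: 85 − 20·log₁₀(24.1/2.9) = 85 − 18.39 = 66.61 dB SPL.
vacuum pump: 82 − 20·log₁₀(22.5/2.4) = 82 − 19.44 = 62.56 dB SPL.
Σ 10^(L/10) = 6.382e+06 → L_total = 10·log₁₀(6.382e+06) = 68.05 dB SPL.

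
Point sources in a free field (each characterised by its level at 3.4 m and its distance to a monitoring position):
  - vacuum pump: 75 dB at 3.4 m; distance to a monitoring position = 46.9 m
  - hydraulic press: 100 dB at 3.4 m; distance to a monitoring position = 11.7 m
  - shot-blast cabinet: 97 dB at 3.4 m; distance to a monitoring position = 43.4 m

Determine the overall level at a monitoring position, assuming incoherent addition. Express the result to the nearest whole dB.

89 dB

Apply inverse-square spreading to bring every level to the receiver, then sum 10^(L/10).
vacuum pump: 75 − 20·log₁₀(46.9/3.4) = 75 − 22.79 = 52.21 dB.
hydraulic press: 100 − 20·log₁₀(11.7/3.4) = 100 − 10.73 = 89.27 dB.
shot-blast cabinet: 97 − 20·log₁₀(43.4/3.4) = 97 − 22.12 = 74.88 dB.
Σ 10^(L/10) = 8.754e+08 → L_total = 10·log₁₀(8.754e+08) = 89.42 dB.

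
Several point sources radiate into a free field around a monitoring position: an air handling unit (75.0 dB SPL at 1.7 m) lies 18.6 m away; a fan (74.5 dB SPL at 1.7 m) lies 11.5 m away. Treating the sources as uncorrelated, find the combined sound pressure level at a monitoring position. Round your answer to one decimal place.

59.4 dB SPL

Propagate each source to the receiver with L = L_ref − 20·log₁₀(r/r_ref), then add intensities.
air handling unit: 75.0 − 20·log₁₀(18.6/1.7) = 75.0 − 20.78 = 54.22 dB SPL.
fan: 74.5 − 20·log₁₀(11.5/1.7) = 74.5 − 16.60 = 57.90 dB SPL.
Σ 10^(L/10) = 8.801e+05 → L_total = 10·log₁₀(8.801e+05) = 59.45 dB SPL.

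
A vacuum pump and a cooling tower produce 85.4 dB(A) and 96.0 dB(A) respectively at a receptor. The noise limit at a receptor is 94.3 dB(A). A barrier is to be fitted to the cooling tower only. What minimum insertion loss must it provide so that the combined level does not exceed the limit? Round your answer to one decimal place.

Everything except the cooling tower sums to 10^(85.4/10) = 3.467e+08 in linear terms, 85.40 dB(A).
To meet 94.3 dB(A) overall, the treated cooling tower may contribute at most 10^(94.3/10) − 3.467e+08 = 2.345e+09, i.e. 93.70 dB(A).
So the cooling tower must be reduced from 96.0 to 93.70 dB(A): IL = 2.30 dB.

2.3 dB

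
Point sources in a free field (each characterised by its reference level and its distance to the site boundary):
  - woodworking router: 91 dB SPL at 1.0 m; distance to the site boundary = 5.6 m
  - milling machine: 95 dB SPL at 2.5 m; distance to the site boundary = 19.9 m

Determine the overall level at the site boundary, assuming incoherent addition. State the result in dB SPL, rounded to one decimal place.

79.5 dB SPL

First find each source's level at the receiver (point-source: −20·log₁₀(r/r_ref)), then combine on an intensity basis.
woodworking router: 91 − 20·log₁₀(5.6/1.0) = 91 − 14.96 = 76.04 dB SPL.
milling machine: 95 − 20·log₁₀(19.9/2.5) = 95 − 18.02 = 76.98 dB SPL.
Σ 10^(L/10) = 9.005e+07 → L_total = 10·log₁₀(9.005e+07) = 79.54 dB SPL.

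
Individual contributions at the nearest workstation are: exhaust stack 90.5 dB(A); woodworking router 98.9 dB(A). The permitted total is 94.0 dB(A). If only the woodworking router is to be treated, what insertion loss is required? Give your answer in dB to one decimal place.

7.5 dB

Everything except the woodworking router sums to 10^(90.5/10) = 1.122e+09 in linear terms, 90.50 dB(A).
The limit corresponds to 10^(94.0/10) = 2.512e+09; subtracting the fixed part leaves 1.390e+09 for the woodworking router, i.e. 91.43 dB(A).
So the woodworking router must be reduced from 98.9 to 91.43 dB(A): IL = 7.47 dB.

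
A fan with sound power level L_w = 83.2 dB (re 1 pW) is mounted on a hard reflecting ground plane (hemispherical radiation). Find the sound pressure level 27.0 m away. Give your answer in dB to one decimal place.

Free-field hemispherical radiation: L_p = L_w − 10·log₁₀(2π·r²), r = 27.0 m.
2π·r² = 4580 m², 10·log₁₀ of that is 36.609 dB.
L_p = 83.2 − 36.609 = 46.59 dB.

46.6 dB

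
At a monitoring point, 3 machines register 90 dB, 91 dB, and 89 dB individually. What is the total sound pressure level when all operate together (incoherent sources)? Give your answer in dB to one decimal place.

Incoherent sources combine by intensity addition: L_total = 10·log₁₀(Σ 10^(L_i/10)).
Σ 10^(L/10) = 10^(90/10) + 10^(91/10) + 10^(89/10) = 3.053e+09.
L_total = 10·log₁₀(3.053e+09) = 94.85 dB.

94.8 dB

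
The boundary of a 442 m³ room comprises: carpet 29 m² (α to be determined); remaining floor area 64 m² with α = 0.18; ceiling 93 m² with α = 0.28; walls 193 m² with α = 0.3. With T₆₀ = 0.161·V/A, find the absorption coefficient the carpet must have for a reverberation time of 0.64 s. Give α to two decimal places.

0.54

A = 0.161·V/T₆₀ = 0.161·442/0.64 = 111.19 m² sabins.
Absorption from the other surfaces = 64·0.18 + 93·0.28 + 193·0.3 = 95.46 m², so the carpet must supply 15.73 m² over 29 m².
α = 15.73/29 = 0.542.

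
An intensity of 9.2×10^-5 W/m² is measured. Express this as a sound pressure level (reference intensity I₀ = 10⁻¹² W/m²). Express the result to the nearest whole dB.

80 dB

I/I₀ = 9.2×10^-5/10⁻¹² = 9.2×10^7, and L = 10·log₁₀(I/I₀).
L = 10·(0.9638 + 7) = 79.64 dB.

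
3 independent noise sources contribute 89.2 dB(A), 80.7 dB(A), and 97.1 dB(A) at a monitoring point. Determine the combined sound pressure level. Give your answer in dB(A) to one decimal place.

97.8 dB(A)

For uncorrelated sources the intensities add, so convert each level to linear form, sum, and take 10·log₁₀ of the total.
Σ 10^(L/10) = 10^(89.2/10) + 10^(80.7/10) + 10^(97.1/10) = 6.078e+09.
L_total = 10·log₁₀(6.078e+09) = 97.84 dB(A).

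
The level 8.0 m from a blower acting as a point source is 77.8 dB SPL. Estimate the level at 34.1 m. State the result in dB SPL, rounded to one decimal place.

65.2 dB SPL

For a point source, L₂ = L₁ − 20·log₁₀(r₂/r₁).
L₂ = 77.8 − 20·log₁₀(34.1/8.0) = 77.8 − 12.593 = 65.21 dB SPL.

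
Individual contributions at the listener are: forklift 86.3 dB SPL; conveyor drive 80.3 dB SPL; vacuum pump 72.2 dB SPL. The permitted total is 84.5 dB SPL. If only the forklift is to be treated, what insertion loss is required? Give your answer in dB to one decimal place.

Everything except the forklift sums to 10^(80.3/10) + 10^(72.2/10) = 1.237e+08 in linear terms, 80.93 dB SPL.
The limit corresponds to 10^(84.5/10) = 2.818e+08; subtracting the fixed part leaves 1.581e+08 for the forklift, i.e. 81.99 dB SPL.
Required insertion loss = 86.3 − 81.99 = 4.31 dB.

4.3 dB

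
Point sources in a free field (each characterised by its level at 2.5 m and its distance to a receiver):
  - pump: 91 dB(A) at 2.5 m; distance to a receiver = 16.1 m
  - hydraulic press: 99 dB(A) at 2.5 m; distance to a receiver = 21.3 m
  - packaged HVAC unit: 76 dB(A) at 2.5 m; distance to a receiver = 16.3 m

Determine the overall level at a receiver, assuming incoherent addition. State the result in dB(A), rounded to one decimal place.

81.5 dB(A)

Apply inverse-square spreading to bring every level to the receiver, then sum 10^(L/10).
pump: 91 − 20·log₁₀(16.1/2.5) = 91 − 16.18 = 74.82 dB(A).
hydraulic press: 99 − 20·log₁₀(21.3/2.5) = 99 − 18.61 = 80.39 dB(A).
packaged HVAC unit: 76 − 20·log₁₀(16.3/2.5) = 76 − 16.28 = 59.72 dB(A).
Σ 10^(L/10) = 1.407e+08 → L_total = 10·log₁₀(1.407e+08) = 81.48 dB(A).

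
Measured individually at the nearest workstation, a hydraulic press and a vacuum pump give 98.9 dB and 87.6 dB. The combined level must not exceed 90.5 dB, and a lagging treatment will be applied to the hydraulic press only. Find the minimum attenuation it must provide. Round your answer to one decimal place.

Fixed contribution from the other source: Σ 10^(L/10) = 10^(87.6/10) = 5.754e+08 (87.60 dB).
To meet 90.5 dB overall, the treated hydraulic press may contribute at most 10^(90.5/10) − 5.754e+08 = 5.466e+08, i.e. 87.38 dB.
Required insertion loss = 98.9 − 87.38 = 11.52 dB.

11.5 dB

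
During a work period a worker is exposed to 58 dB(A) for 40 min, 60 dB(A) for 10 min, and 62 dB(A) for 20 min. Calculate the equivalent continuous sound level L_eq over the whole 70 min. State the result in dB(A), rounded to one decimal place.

59.8 dB(A)

L_eq = 10·log₁₀[(1/T)·Σ tᵢ·10^(Lᵢ/10)] with T = 70 min.
Σ tᵢ·10^(Lᵢ/10) = 40·10^(58/10) + 10·10^(60/10) + 20·10^(62/10) = 6.694e+07.
L_eq = 10·log₁₀(6.694e+07/70) = 59.81 dB(A).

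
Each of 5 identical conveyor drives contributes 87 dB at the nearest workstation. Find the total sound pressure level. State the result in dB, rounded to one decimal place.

94.0 dB

N identical incoherent sources raise the level by 10·log₁₀ N.
L_total = 87 + 10·log₁₀(5) = 87 + 6.990 = 93.99 dB.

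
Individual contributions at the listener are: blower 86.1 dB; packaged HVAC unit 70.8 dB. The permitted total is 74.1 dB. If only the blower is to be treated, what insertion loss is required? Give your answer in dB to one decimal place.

14.7 dB

Everything except the blower sums to 10^(70.8/10) = 1.202e+07 in linear terms, 70.80 dB.
The limit corresponds to 10^(74.1/10) = 2.570e+07; subtracting the fixed part leaves 1.368e+07 for the blower, i.e. 71.36 dB.
So the blower must be reduced from 86.1 to 71.36 dB: IL = 14.74 dB.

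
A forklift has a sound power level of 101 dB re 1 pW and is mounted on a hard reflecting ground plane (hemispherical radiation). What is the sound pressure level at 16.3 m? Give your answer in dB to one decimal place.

The power spreads over a hemisphere of area 2π·r², so L_p = L_w − 10·log₁₀(2π·r²).
2π·r² = 1669 m², 10·log₁₀ of that is 32.226 dB.
L_p = 101 − 32.226 = 68.77 dB.

68.8 dB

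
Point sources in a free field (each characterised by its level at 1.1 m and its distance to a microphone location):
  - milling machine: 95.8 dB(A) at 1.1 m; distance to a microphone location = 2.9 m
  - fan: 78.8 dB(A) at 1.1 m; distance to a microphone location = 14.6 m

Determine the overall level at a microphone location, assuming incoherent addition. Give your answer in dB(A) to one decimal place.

Propagate each source to the receiver with L = L_ref − 20·log₁₀(r/r_ref), then add intensities.
milling machine: 95.8 − 20·log₁₀(2.9/1.1) = 95.8 − 8.42 = 87.38 dB(A).
fan: 78.8 − 20·log₁₀(14.6/1.1) = 78.8 − 22.46 = 56.34 dB(A).
Σ 10^(L/10) = 5.474e+08 → L_total = 10·log₁₀(5.474e+08) = 87.38 dB(A).

87.4 dB(A)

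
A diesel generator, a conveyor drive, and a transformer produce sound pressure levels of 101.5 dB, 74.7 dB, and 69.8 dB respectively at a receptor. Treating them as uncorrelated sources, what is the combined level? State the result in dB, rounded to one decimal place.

For uncorrelated sources the intensities add, so convert each level to linear form, sum, and take 10·log₁₀ of the total.
Σ 10^(L/10) = 10^(101.5/10) + 10^(74.7/10) + 10^(69.8/10) = 1.416e+10.
L_total = 10·log₁₀(1.416e+10) = 101.51 dB.

101.5 dB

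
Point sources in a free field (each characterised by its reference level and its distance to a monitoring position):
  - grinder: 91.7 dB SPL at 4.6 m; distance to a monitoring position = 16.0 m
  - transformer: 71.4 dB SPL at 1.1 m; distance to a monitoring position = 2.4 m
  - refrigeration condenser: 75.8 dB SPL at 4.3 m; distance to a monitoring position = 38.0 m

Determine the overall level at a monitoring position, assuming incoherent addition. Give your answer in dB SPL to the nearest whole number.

Propagate each source to the receiver with L = L_ref − 20·log₁₀(r/r_ref), then add intensities.
grinder: 91.7 − 20·log₁₀(16.0/4.6) = 91.7 − 10.83 = 80.87 dB SPL.
transformer: 71.4 − 20·log₁₀(2.4/1.1) = 71.4 − 6.78 = 64.62 dB SPL.
refrigeration condenser: 75.8 − 20·log₁₀(38.0/4.3) = 75.8 − 18.93 = 56.87 dB SPL.
Σ 10^(L/10) = 1.256e+08 → L_total = 10·log₁₀(1.256e+08) = 80.99 dB SPL.

81 dB SPL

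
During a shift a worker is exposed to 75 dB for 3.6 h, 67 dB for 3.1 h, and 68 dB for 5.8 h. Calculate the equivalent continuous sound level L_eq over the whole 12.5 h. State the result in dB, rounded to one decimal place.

71.2 dB

Weight each interval's intensity by its duration and average over T = 12.5 h:
Σ tᵢ·10^(Lᵢ/10) = 3.6·10^(75/10) + 3.1·10^(67/10) + 5.8·10^(68/10) = 1.660e+08.
L_eq = 10·log₁₀(1.660e+08/12.5) = 71.23 dB.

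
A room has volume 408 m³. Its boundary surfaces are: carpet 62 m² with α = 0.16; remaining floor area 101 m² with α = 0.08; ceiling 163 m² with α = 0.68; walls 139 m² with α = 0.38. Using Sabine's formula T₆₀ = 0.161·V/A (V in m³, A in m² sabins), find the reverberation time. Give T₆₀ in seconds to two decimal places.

0.36 s

Total absorption A = 62·0.16 + 101·0.08 + 163·0.68 + 139·0.38 = 181.66 m² sabins.
T₆₀ = 0.161 × 408 / 181.66 = 0.362 s.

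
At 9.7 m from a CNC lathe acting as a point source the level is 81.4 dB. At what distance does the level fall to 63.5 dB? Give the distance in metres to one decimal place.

76.2 m

Point-source spreading drops the level by 20·log₁₀(r₂/r₁); inverting, r₂/r₁ = 10^(ΔL/20).
r₂ = 9.7·10^((81.4−63.5)/20) = 9.7·10^(17.9/20) = 76.17 m.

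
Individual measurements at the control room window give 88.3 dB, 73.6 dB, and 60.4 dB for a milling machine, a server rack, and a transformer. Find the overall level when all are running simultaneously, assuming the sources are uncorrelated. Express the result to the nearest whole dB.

88 dB

For uncorrelated sources the intensities add, so convert each level to linear form, sum, and take 10·log₁₀ of the total.
Σ 10^(L/10) = 10^(88.3/10) + 10^(73.6/10) + 10^(60.4/10) = 7.001e+08.
L_total = 10·log₁₀(7.001e+08) = 88.45 dB.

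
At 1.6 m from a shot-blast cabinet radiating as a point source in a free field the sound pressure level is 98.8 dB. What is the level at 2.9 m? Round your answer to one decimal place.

93.6 dB

For a point source, L₂ = L₁ − 20·log₁₀(r₂/r₁).
L₂ = 98.8 − 20·log₁₀(2.9/1.6) = 98.8 − 5.166 = 93.63 dB.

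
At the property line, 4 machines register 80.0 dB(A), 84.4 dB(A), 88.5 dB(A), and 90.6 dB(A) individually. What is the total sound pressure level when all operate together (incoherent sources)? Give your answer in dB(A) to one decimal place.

93.5 dB(A)

For uncorrelated sources the intensities add, so convert each level to linear form, sum, and take 10·log₁₀ of the total.
Σ 10^(L/10) = 10^(80.0/10) + 10^(84.4/10) + 10^(88.5/10) + 10^(90.6/10) = 2.232e+09.
L_total = 10·log₁₀(2.232e+09) = 93.49 dB(A).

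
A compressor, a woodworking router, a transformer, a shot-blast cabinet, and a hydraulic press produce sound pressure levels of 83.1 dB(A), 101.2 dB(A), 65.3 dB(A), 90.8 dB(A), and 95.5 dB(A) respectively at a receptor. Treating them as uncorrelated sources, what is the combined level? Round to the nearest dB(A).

103 dB(A)

For uncorrelated sources the intensities add, so convert each level to linear form, sum, and take 10·log₁₀ of the total.
Σ 10^(L/10) = 10^(83.1/10) + 10^(101.2/10) + 10^(65.3/10) + 10^(90.8/10) + 10^(95.5/10) = 1.814e+10.
L_total = 10·log₁₀(1.814e+10) = 102.59 dB(A).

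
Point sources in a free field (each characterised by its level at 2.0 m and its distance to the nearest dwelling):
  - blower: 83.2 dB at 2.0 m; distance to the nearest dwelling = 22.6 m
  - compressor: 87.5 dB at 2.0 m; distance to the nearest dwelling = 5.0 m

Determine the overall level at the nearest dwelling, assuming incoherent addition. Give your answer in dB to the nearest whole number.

80 dB

First find each source's level at the receiver (point-source: −20·log₁₀(r/r_ref)), then combine on an intensity basis.
blower: 83.2 − 20·log₁₀(22.6/2.0) = 83.2 − 21.06 = 62.14 dB.
compressor: 87.5 − 20·log₁₀(5.0/2.0) = 87.5 − 7.96 = 79.54 dB.
Σ 10^(L/10) = 9.161e+07 → L_total = 10·log₁₀(9.161e+07) = 79.62 dB.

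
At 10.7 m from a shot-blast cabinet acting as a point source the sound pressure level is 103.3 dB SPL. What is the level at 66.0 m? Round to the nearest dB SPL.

87 dB SPL

Point-source attenuation: ΔL = 20·log₁₀(r₂/r₁) = 20·log₁₀(66.0/10.7) = 15.803 dB.
L₂ = 103.3 − 20·log₁₀(66.0/10.7) = 103.3 − 15.803 = 87.50 dB SPL.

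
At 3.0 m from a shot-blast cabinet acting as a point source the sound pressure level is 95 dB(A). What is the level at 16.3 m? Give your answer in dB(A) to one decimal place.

For a point source, L₂ = L₁ − 20·log₁₀(r₂/r₁).
L₂ = 95 − 20·log₁₀(16.3/3.0) = 95 − 14.701 = 80.30 dB(A).

80.3 dB(A)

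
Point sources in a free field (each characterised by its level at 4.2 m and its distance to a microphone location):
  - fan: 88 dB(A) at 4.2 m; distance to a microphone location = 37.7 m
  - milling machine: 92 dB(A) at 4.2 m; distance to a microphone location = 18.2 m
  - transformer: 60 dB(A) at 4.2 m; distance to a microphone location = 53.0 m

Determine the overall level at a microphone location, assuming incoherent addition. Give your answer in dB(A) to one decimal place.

Propagate each source to the receiver with L = L_ref − 20·log₁₀(r/r_ref), then add intensities.
fan: 88 − 20·log₁₀(37.7/4.2) = 88 − 19.06 = 68.94 dB(A).
milling machine: 92 − 20·log₁₀(18.2/4.2) = 92 − 12.74 = 79.26 dB(A).
transformer: 60 − 20·log₁₀(53.0/4.2) = 60 − 22.02 = 37.98 dB(A).
Σ 10^(L/10) = 9.224e+07 → L_total = 10·log₁₀(9.224e+07) = 79.65 dB(A).

79.6 dB(A)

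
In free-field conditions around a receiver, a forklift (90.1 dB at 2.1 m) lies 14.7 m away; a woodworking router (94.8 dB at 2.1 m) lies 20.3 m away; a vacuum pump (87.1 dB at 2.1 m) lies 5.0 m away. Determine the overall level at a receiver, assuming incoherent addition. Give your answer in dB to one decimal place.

Propagate each source to the receiver with L = L_ref − 20·log₁₀(r/r_ref), then add intensities.
forklift: 90.1 − 20·log₁₀(14.7/2.1) = 90.1 − 16.90 = 73.20 dB.
woodworking router: 94.8 − 20·log₁₀(20.3/2.1) = 94.8 − 19.71 = 75.09 dB.
vacuum pump: 87.1 − 20·log₁₀(5.0/2.1) = 87.1 − 7.54 = 79.56 dB.
Σ 10^(L/10) = 1.437e+08 → L_total = 10·log₁₀(1.437e+08) = 81.57 dB.

81.6 dB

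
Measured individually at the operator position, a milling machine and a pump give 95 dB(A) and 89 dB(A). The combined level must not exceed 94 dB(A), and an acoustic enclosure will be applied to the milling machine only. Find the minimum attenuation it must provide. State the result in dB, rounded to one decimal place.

Fixed contribution from the other source: Σ 10^(L/10) = 10^(89/10) = 7.943e+08 (89.00 dB(A)).
The limit corresponds to 10^(94/10) = 2.512e+09; subtracting the fixed part leaves 1.718e+09 for the milling machine, i.e. 92.35 dB(A).
So the milling machine must be reduced from 95 to 92.35 dB(A): IL = 2.65 dB.

2.7 dB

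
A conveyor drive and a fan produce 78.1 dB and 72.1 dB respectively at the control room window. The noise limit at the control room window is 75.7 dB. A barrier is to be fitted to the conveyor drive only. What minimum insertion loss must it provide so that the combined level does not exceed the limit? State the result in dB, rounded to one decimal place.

4.9 dB

The untreated sources together contribute 10^(72.1/10) = 1.622e+07, i.e. 72.10 dB.
To meet 75.7 dB overall, the treated conveyor drive may contribute at most 10^(75.7/10) − 1.622e+07 = 2.094e+07, i.e. 73.21 dB.
Required insertion loss = 78.1 − 73.21 = 4.89 dB.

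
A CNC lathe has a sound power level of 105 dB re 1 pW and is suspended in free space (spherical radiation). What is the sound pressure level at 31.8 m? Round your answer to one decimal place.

The power spreads over a sphere of area 4π·r², so L_p = L_w − 10·log₁₀(4π·r²).
4π·r² = 1.271e+04 m², 10·log₁₀ of that is 41.041 dB.
L_p = 105 − 41.041 = 63.96 dB.

64.0 dB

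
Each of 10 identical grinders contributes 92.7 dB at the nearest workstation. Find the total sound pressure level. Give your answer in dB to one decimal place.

With 10 equal, uncorrelated contributions the intensity is 10× that of one unit, giving a rise of 10·log₁₀ 10.
L_total = 92.7 + 10·log₁₀(10) = 92.7 + 10.000 = 102.70 dB.

102.7 dB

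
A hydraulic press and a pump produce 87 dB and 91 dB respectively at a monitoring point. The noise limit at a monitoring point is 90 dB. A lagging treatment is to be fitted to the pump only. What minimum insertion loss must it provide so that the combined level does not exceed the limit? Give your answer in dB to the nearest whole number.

The untreated sources together contribute 10^(87/10) = 5.012e+08, i.e. 87.00 dB.
The limit corresponds to 10^(90/10) = 1.000e+09; subtracting the fixed part leaves 4.988e+08 for the pump, i.e. 86.98 dB.
Required insertion loss = 91 − 86.98 = 4.02 dB.

4 dB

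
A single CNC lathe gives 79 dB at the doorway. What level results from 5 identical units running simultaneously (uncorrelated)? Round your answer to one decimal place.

With 5 equal, uncorrelated contributions the intensity is 5× that of one unit, giving a rise of 10·log₁₀ 5.
L_total = 79 + 10·log₁₀(5) = 79 + 6.990 = 85.99 dB.

86.0 dB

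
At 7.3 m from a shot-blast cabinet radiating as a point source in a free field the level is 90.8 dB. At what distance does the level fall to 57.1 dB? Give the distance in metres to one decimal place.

353.4 m

For a point source L₁ − L₂ = 20·log₁₀(r₂/r₁), so r₂ = r₁·10^((L₁−L₂)/20).
r₂ = 7.3·10^((90.8−57.1)/20) = 7.3·10^(33.7/20) = 353.45 m.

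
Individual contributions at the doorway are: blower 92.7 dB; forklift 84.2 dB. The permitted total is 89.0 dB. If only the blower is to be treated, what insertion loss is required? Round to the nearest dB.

Fixed contribution from the other source: Σ 10^(L/10) = 10^(84.2/10) = 2.630e+08 (84.20 dB).
To meet 89.0 dB overall, the treated blower may contribute at most 10^(89.0/10) − 2.630e+08 = 5.313e+08, i.e. 87.25 dB.
Required insertion loss = 92.7 − 87.25 = 5.45 dB.

5 dB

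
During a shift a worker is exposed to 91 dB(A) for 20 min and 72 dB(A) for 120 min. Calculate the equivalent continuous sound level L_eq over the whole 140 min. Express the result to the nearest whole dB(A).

Weight each interval's intensity by its duration and average over T = 140 min:
Σ tᵢ·10^(Lᵢ/10) = 20·10^(91/10) + 120·10^(72/10) = 2.708e+10.
L_eq = 10·log₁₀(2.708e+10/140) = 82.87 dB(A).

83 dB(A)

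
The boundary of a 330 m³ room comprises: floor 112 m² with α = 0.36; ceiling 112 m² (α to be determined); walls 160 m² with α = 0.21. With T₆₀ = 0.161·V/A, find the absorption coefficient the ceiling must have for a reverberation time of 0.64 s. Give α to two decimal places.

0.08

A = 0.161·V/T₆₀ = 0.161·330/0.64 = 83.02 m² sabins.
Absorption from the other surfaces = 112·0.36 + 160·0.21 = 73.92 m², so the ceiling must supply 9.10 m² over 112 m².
α = 9.10/112 = 0.081.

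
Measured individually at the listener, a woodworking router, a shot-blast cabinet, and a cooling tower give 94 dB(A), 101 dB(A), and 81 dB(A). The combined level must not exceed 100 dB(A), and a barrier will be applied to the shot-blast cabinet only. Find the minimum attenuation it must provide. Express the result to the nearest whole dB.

The untreated sources together contribute 10^(94/10) + 10^(81/10) = 2.638e+09, i.e. 94.21 dB(A).
The limit corresponds to 10^(100/10) = 1.000e+10; subtracting the fixed part leaves 7.362e+09 for the shot-blast cabinet, i.e. 98.67 dB(A).
Required insertion loss = 101 − 98.67 = 2.33 dB.

2 dB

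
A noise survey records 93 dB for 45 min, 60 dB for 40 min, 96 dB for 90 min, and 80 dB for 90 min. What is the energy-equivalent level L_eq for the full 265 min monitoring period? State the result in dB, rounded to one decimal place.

92.4 dB

The energy average is taken in the linear domain: L_eq = 10·log₁₀[(Σ tᵢ·10^(Lᵢ/10))/T], T = 265 min.
Σ tᵢ·10^(Lᵢ/10) = 45·10^(93/10) + 40·10^(60/10) + 90·10^(96/10) + 90·10^(80/10) = 4.571e+11.
L_eq = 10·log₁₀(4.571e+11/265) = 92.37 dB.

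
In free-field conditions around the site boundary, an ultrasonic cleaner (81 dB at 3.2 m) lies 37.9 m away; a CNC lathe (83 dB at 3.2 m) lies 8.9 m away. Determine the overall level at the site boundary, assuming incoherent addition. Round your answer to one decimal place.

Propagate each source to the receiver with L = L_ref − 20·log₁₀(r/r_ref), then add intensities.
ultrasonic cleaner: 81 − 20·log₁₀(37.9/3.2) = 81 − 21.47 = 59.53 dB.
CNC lathe: 83 − 20·log₁₀(8.9/3.2) = 83 − 8.88 = 74.12 dB.
Σ 10^(L/10) = 2.669e+07 → L_total = 10·log₁₀(2.669e+07) = 74.26 dB.

74.3 dB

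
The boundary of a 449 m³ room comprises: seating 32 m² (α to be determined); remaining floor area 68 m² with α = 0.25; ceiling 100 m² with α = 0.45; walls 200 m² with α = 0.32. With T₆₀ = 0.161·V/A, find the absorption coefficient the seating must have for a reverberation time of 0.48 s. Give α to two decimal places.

0.77

Required total absorption A = 0.161·449/0.48 = 150.60 m².
Absorption from the other surfaces = 68·0.25 + 100·0.45 + 200·0.32 = 126.00 m², so the seating must supply 24.60 m² over 32 m².
α = 24.60/32 = 0.769.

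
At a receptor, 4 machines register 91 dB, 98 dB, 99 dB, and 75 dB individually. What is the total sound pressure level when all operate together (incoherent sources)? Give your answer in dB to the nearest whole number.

102 dB

For uncorrelated sources the intensities add, so convert each level to linear form, sum, and take 10·log₁₀ of the total.
Σ 10^(L/10) = 10^(91/10) + 10^(98/10) + 10^(99/10) + 10^(75/10) = 1.554e+10.
L_total = 10·log₁₀(1.554e+10) = 101.92 dB.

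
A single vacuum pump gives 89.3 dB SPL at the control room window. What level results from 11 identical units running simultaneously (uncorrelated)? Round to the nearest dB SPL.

L_total = L₁ + 10·log₁₀ N for N identical incoherent sources.
L_total = 89.3 + 10·log₁₀(11) = 89.3 + 10.414 = 99.71 dB SPL.

100 dB SPL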